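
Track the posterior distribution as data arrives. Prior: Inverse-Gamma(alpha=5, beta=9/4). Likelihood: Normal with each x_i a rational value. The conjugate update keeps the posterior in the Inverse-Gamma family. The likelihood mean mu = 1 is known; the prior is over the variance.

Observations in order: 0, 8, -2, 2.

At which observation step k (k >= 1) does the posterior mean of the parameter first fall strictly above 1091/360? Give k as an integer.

obs 1: x=0 → posterior Inverse-Gamma(11/2, 11/4)
obs 2: x=8 → posterior Inverse-Gamma(6, 109/4)
obs 3: x=-2 → posterior Inverse-Gamma(13/2, 127/4)
obs 4: x=2 → posterior Inverse-Gamma(7, 129/4)

k = 2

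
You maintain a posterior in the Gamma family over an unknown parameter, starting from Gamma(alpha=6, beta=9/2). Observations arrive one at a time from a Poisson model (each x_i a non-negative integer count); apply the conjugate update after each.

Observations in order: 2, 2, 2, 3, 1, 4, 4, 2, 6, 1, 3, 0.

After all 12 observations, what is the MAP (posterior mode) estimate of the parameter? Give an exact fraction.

obs 1: x=2 → posterior Gamma(8, 11/2)
obs 2: x=2 → posterior Gamma(10, 13/2)
obs 3: x=2 → posterior Gamma(12, 15/2)
obs 4: x=3 → posterior Gamma(15, 17/2)
obs 5: x=1 → posterior Gamma(16, 19/2)
obs 6: x=4 → posterior Gamma(20, 21/2)
obs 7: x=4 → posterior Gamma(24, 23/2)
obs 8: x=2 → posterior Gamma(26, 25/2)
obs 9: x=6 → posterior Gamma(32, 27/2)
obs 10: x=1 → posterior Gamma(33, 29/2)
obs 11: x=3 → posterior Gamma(36, 31/2)
obs 12: x=0 → posterior Gamma(36, 33/2)

70/33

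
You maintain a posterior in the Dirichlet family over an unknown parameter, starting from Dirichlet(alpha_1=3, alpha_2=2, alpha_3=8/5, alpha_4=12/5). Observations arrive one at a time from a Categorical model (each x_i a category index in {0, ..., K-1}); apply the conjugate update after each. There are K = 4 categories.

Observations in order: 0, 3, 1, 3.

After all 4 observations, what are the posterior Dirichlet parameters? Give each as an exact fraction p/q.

obs 1: x=0 → posterior Dirichlet(4, 2, 8/5, 12/5)
obs 2: x=3 → posterior Dirichlet(4, 2, 8/5, 17/5)
obs 3: x=1 → posterior Dirichlet(4, 3, 8/5, 17/5)
obs 4: x=3 → posterior Dirichlet(4, 3, 8/5, 22/5)

alpha_1=4, alpha_2=3, alpha_3=8/5, alpha_4=22/5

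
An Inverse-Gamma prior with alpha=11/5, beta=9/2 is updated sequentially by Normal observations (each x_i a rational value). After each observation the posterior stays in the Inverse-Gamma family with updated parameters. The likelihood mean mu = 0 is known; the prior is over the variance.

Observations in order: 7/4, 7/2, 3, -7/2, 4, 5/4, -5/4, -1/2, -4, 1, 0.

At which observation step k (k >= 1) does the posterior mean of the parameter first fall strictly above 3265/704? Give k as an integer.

k = 2

obs 1: x=7/4 → posterior Inverse-Gamma(27/10, 193/32)
obs 2: x=7/2 → posterior Inverse-Gamma(16/5, 389/32)
obs 3: x=3 → posterior Inverse-Gamma(37/10, 533/32)
obs 4: x=-7/2 → posterior Inverse-Gamma(21/5, 729/32)
obs 5: x=4 → posterior Inverse-Gamma(47/10, 985/32)
obs 6: x=5/4 → posterior Inverse-Gamma(26/5, 505/16)
obs 7: x=-5/4 → posterior Inverse-Gamma(57/10, 1035/32)
obs 8: x=-1/2 → posterior Inverse-Gamma(31/5, 1039/32)
obs 9: x=-4 → posterior Inverse-Gamma(67/10, 1295/32)
obs 10: x=1 → posterior Inverse-Gamma(36/5, 1311/32)
obs 11: x=0 → posterior Inverse-Gamma(77/10, 1311/32)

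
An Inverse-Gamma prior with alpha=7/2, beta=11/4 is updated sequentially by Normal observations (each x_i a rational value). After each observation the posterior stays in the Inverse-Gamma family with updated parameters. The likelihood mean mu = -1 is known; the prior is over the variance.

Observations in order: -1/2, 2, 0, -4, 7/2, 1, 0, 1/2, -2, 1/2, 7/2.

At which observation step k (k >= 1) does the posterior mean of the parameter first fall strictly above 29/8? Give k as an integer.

k = 5

obs 1: x=-1/2 → posterior Inverse-Gamma(4, 23/8)
obs 2: x=2 → posterior Inverse-Gamma(9/2, 59/8)
obs 3: x=0 → posterior Inverse-Gamma(5, 63/8)
obs 4: x=-4 → posterior Inverse-Gamma(11/2, 99/8)
obs 5: x=7/2 → posterior Inverse-Gamma(6, 45/2)
obs 6: x=1 → posterior Inverse-Gamma(13/2, 49/2)
obs 7: x=0 → posterior Inverse-Gamma(7, 25)
obs 8: x=1/2 → posterior Inverse-Gamma(15/2, 209/8)
obs 9: x=-2 → posterior Inverse-Gamma(8, 213/8)
obs 10: x=1/2 → posterior Inverse-Gamma(17/2, 111/4)
obs 11: x=7/2 → posterior Inverse-Gamma(9, 303/8)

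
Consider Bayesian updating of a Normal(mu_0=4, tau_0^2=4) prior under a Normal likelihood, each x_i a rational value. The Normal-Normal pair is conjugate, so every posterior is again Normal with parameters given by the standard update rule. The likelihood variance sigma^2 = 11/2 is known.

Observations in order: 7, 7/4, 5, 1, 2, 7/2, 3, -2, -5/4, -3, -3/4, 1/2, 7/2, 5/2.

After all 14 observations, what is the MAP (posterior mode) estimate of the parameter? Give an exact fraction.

obs 1: x=7 → posterior Normal(100/19, 44/19)
obs 2: x=7/4 → posterior Normal(38/9, 44/27)
obs 3: x=5 → posterior Normal(22/5, 44/35)
obs 4: x=1 → posterior Normal(162/43, 44/43)
obs 5: x=2 → posterior Normal(178/51, 44/51)
obs 6: x=7/2 → posterior Normal(206/59, 44/59)
obs 7: x=3 → posterior Normal(230/67, 44/67)
obs 8: x=-2 → posterior Normal(214/75, 44/75)
obs 9: x=-5/4 → posterior Normal(204/83, 44/83)
obs 10: x=-3 → posterior Normal(180/91, 44/91)
obs 11: x=-3/4 → posterior Normal(58/33, 4/9)
obs 12: x=1/2 → posterior Normal(178/107, 44/107)
obs 13: x=7/2 → posterior Normal(206/115, 44/115)
obs 14: x=5/2 → posterior Normal(226/123, 44/123)

226/123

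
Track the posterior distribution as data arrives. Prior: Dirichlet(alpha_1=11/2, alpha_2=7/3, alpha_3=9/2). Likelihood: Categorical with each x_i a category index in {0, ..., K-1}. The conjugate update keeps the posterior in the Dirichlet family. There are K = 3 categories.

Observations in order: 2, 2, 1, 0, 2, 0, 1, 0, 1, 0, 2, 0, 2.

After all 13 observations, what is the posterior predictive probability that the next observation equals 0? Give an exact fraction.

obs 1: x=2 → posterior Dirichlet(11/2, 7/3, 11/2)
obs 2: x=2 → posterior Dirichlet(11/2, 7/3, 13/2)
obs 3: x=1 → posterior Dirichlet(11/2, 10/3, 13/2)
obs 4: x=0 → posterior Dirichlet(13/2, 10/3, 13/2)
obs 5: x=2 → posterior Dirichlet(13/2, 10/3, 15/2)
obs 6: x=0 → posterior Dirichlet(15/2, 10/3, 15/2)
obs 7: x=1 → posterior Dirichlet(15/2, 13/3, 15/2)
obs 8: x=0 → posterior Dirichlet(17/2, 13/3, 15/2)
obs 9: x=1 → posterior Dirichlet(17/2, 16/3, 15/2)
obs 10: x=0 → posterior Dirichlet(19/2, 16/3, 15/2)
obs 11: x=2 → posterior Dirichlet(19/2, 16/3, 17/2)
obs 12: x=0 → posterior Dirichlet(21/2, 16/3, 17/2)
obs 13: x=2 → posterior Dirichlet(21/2, 16/3, 19/2)

63/152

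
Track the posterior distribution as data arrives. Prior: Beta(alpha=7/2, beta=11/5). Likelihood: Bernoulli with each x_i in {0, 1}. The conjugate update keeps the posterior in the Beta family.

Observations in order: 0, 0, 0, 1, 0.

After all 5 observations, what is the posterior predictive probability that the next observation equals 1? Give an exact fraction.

obs 1: x=0 → posterior Beta(7/2, 16/5)
obs 2: x=0 → posterior Beta(7/2, 21/5)
obs 3: x=0 → posterior Beta(7/2, 26/5)
obs 4: x=1 → posterior Beta(9/2, 26/5)
obs 5: x=0 → posterior Beta(9/2, 31/5)

45/107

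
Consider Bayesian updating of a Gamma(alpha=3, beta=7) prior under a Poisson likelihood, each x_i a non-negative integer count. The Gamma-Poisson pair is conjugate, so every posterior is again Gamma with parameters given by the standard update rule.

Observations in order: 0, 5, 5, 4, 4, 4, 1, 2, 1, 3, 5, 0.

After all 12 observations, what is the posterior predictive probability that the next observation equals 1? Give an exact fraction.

7622281071284933173522716655340126075942916490543/27487790694400000000000000000000000000000000000000

obs 1: x=0 → posterior Gamma(3, 8)
obs 2: x=5 → posterior Gamma(8, 9)
obs 3: x=5 → posterior Gamma(13, 10)
obs 4: x=4 → posterior Gamma(17, 11)
obs 5: x=4 → posterior Gamma(21, 12)
obs 6: x=4 → posterior Gamma(25, 13)
obs 7: x=1 → posterior Gamma(26, 14)
obs 8: x=2 → posterior Gamma(28, 15)
obs 9: x=1 → posterior Gamma(29, 16)
obs 10: x=3 → posterior Gamma(32, 17)
obs 11: x=5 → posterior Gamma(37, 18)
obs 12: x=0 → posterior Gamma(37, 19)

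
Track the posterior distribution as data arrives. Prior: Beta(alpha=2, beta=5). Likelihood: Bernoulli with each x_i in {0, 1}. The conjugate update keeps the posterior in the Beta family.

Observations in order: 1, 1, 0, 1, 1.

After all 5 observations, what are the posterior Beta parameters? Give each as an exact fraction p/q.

obs 1: x=1 → posterior Beta(3, 5)
obs 2: x=1 → posterior Beta(4, 5)
obs 3: x=0 → posterior Beta(4, 6)
obs 4: x=1 → posterior Beta(5, 6)
obs 5: x=1 → posterior Beta(6, 6)

alpha=6, beta=6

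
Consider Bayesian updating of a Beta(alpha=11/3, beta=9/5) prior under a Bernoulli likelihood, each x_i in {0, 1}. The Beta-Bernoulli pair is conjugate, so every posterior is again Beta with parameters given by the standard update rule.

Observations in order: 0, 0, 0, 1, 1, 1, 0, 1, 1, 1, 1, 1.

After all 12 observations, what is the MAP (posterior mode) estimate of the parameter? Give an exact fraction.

20/29

obs 1: x=0 → posterior Beta(11/3, 14/5)
obs 2: x=0 → posterior Beta(11/3, 19/5)
obs 3: x=0 → posterior Beta(11/3, 24/5)
obs 4: x=1 → posterior Beta(14/3, 24/5)
obs 5: x=1 → posterior Beta(17/3, 24/5)
obs 6: x=1 → posterior Beta(20/3, 24/5)
obs 7: x=0 → posterior Beta(20/3, 29/5)
obs 8: x=1 → posterior Beta(23/3, 29/5)
obs 9: x=1 → posterior Beta(26/3, 29/5)
obs 10: x=1 → posterior Beta(29/3, 29/5)
obs 11: x=1 → posterior Beta(32/3, 29/5)
obs 12: x=1 → posterior Beta(35/3, 29/5)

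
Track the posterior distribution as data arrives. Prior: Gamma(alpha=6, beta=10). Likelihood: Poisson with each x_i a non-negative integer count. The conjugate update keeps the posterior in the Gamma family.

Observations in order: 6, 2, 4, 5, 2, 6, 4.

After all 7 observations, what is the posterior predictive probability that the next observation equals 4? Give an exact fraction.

obs 1: x=6 → posterior Gamma(12, 11)
obs 2: x=2 → posterior Gamma(14, 12)
obs 3: x=4 → posterior Gamma(18, 13)
obs 4: x=5 → posterior Gamma(23, 14)
obs 5: x=2 → posterior Gamma(25, 15)
obs 6: x=6 → posterior Gamma(31, 16)
obs 7: x=4 → posterior Gamma(35, 17)

286243489508756410117163678744144392733192410765/3009583826463566572437339300271927341686187884544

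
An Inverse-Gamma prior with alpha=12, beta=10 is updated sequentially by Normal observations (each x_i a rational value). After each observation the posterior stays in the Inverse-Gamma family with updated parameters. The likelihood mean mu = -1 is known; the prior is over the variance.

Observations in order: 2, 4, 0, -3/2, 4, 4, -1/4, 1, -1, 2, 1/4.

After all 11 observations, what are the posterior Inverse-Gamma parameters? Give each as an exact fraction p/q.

obs 1: x=2 → posterior Inverse-Gamma(25/2, 29/2)
obs 2: x=4 → posterior Inverse-Gamma(13, 27)
obs 3: x=0 → posterior Inverse-Gamma(27/2, 55/2)
obs 4: x=-3/2 → posterior Inverse-Gamma(14, 221/8)
obs 5: x=4 → posterior Inverse-Gamma(29/2, 321/8)
obs 6: x=4 → posterior Inverse-Gamma(15, 421/8)
obs 7: x=-1/4 → posterior Inverse-Gamma(31/2, 1693/32)
obs 8: x=1 → posterior Inverse-Gamma(16, 1757/32)
obs 9: x=-1 → posterior Inverse-Gamma(33/2, 1757/32)
obs 10: x=2 → posterior Inverse-Gamma(17, 1901/32)
obs 11: x=1/4 → posterior Inverse-Gamma(35/2, 963/16)

alpha=35/2, beta=963/16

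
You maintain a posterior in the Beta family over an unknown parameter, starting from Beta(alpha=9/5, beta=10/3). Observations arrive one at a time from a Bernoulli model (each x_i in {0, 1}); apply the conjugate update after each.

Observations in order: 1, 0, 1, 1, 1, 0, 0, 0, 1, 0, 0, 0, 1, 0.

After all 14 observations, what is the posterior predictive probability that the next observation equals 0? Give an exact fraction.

obs 1: x=1 → posterior Beta(14/5, 10/3)
obs 2: x=0 → posterior Beta(14/5, 13/3)
obs 3: x=1 → posterior Beta(19/5, 13/3)
obs 4: x=1 → posterior Beta(24/5, 13/3)
obs 5: x=1 → posterior Beta(29/5, 13/3)
obs 6: x=0 → posterior Beta(29/5, 16/3)
obs 7: x=0 → posterior Beta(29/5, 19/3)
obs 8: x=0 → posterior Beta(29/5, 22/3)
obs 9: x=1 → posterior Beta(34/5, 22/3)
obs 10: x=0 → posterior Beta(34/5, 25/3)
obs 11: x=0 → posterior Beta(34/5, 28/3)
obs 12: x=0 → posterior Beta(34/5, 31/3)
obs 13: x=1 → posterior Beta(39/5, 31/3)
obs 14: x=0 → posterior Beta(39/5, 34/3)

170/287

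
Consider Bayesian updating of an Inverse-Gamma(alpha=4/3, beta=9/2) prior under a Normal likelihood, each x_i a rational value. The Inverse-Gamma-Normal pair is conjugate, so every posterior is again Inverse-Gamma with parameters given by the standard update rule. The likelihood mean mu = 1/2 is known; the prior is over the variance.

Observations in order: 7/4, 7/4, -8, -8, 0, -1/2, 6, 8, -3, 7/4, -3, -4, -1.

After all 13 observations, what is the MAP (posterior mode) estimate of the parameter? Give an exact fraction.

obs 1: x=7/4 → posterior Inverse-Gamma(11/6, 169/32)
obs 2: x=7/4 → posterior Inverse-Gamma(7/3, 97/16)
obs 3: x=-8 → posterior Inverse-Gamma(17/6, 675/16)
obs 4: x=-8 → posterior Inverse-Gamma(10/3, 1253/16)
obs 5: x=0 → posterior Inverse-Gamma(23/6, 1255/16)
obs 6: x=-1/2 → posterior Inverse-Gamma(13/3, 1263/16)
obs 7: x=6 → posterior Inverse-Gamma(29/6, 1505/16)
obs 8: x=8 → posterior Inverse-Gamma(16/3, 1955/16)
obs 9: x=-3 → posterior Inverse-Gamma(35/6, 2053/16)
obs 10: x=7/4 → posterior Inverse-Gamma(19/3, 4131/32)
obs 11: x=-3 → posterior Inverse-Gamma(41/6, 4327/32)
obs 12: x=-4 → posterior Inverse-Gamma(22/3, 4651/32)
obs 13: x=-1 → posterior Inverse-Gamma(47/6, 4687/32)

14061/848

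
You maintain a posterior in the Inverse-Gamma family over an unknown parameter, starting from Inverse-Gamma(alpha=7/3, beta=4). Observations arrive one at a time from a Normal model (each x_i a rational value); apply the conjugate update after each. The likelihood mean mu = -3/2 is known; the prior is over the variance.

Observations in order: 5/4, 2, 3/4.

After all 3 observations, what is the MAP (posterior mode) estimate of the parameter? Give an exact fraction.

obs 1: x=5/4 → posterior Inverse-Gamma(17/6, 249/32)
obs 2: x=2 → posterior Inverse-Gamma(10/3, 445/32)
obs 3: x=3/4 → posterior Inverse-Gamma(23/6, 263/16)

789/232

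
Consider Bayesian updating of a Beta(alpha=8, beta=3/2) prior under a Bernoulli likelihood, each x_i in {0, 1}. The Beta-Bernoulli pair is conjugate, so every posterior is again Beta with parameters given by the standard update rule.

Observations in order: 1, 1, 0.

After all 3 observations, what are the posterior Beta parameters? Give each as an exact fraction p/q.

obs 1: x=1 → posterior Beta(9, 3/2)
obs 2: x=1 → posterior Beta(10, 3/2)
obs 3: x=0 → posterior Beta(10, 5/2)

alpha=10, beta=5/2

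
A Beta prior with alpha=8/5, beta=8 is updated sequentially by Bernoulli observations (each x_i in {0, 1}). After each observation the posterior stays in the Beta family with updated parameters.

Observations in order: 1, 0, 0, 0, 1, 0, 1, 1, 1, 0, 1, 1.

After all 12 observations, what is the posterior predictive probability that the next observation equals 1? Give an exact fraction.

obs 1: x=1 → posterior Beta(13/5, 8)
obs 2: x=0 → posterior Beta(13/5, 9)
obs 3: x=0 → posterior Beta(13/5, 10)
obs 4: x=0 → posterior Beta(13/5, 11)
obs 5: x=1 → posterior Beta(18/5, 11)
obs 6: x=0 → posterior Beta(18/5, 12)
obs 7: x=1 → posterior Beta(23/5, 12)
obs 8: x=1 → posterior Beta(28/5, 12)
obs 9: x=1 → posterior Beta(33/5, 12)
obs 10: x=0 → posterior Beta(33/5, 13)
obs 11: x=1 → posterior Beta(38/5, 13)
obs 12: x=1 → posterior Beta(43/5, 13)

43/108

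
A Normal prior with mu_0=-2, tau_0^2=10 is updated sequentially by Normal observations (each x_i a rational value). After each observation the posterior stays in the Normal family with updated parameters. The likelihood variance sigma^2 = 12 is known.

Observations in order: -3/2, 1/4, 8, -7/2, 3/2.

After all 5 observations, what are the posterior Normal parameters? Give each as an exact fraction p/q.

obs 1: x=-3/2 → posterior Normal(-39/22, 60/11)
obs 2: x=1/4 → posterior Normal(-73/64, 15/4)
obs 3: x=8 → posterior Normal(29/28, 20/7)
obs 4: x=-7/2 → posterior Normal(17/104, 30/13)
obs 5: x=3/2 → posterior Normal(47/124, 60/31)

mu_0=47/124, tau_0^2=60/31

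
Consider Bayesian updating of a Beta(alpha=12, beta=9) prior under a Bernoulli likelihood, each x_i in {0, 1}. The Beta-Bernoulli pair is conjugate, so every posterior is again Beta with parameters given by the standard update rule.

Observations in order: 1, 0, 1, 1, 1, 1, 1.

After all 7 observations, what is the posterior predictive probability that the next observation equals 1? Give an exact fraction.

9/14

obs 1: x=1 → posterior Beta(13, 9)
obs 2: x=0 → posterior Beta(13, 10)
obs 3: x=1 → posterior Beta(14, 10)
obs 4: x=1 → posterior Beta(15, 10)
obs 5: x=1 → posterior Beta(16, 10)
obs 6: x=1 → posterior Beta(17, 10)
obs 7: x=1 → posterior Beta(18, 10)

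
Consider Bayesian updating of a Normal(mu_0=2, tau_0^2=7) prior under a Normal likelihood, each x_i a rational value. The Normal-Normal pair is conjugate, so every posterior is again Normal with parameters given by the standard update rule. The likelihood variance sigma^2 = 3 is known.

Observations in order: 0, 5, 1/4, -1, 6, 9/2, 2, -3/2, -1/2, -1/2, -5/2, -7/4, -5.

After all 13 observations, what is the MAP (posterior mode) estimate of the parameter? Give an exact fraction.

41/94

obs 1: x=0 → posterior Normal(3/5, 21/10)
obs 2: x=5 → posterior Normal(41/17, 21/17)
obs 3: x=1/4 → posterior Normal(57/32, 7/8)
obs 4: x=-1 → posterior Normal(143/124, 21/31)
obs 5: x=6 → posterior Normal(311/152, 21/38)
obs 6: x=9/2 → posterior Normal(437/180, 7/15)
obs 7: x=2 → posterior Normal(493/208, 21/52)
obs 8: x=-3/2 → posterior Normal(451/236, 21/59)
obs 9: x=-1/2 → posterior Normal(437/264, 7/22)
obs 10: x=-1/2 → posterior Normal(423/292, 21/73)
obs 11: x=-5/2 → posterior Normal(353/320, 21/80)
obs 12: x=-7/4 → posterior Normal(76/87, 7/29)
obs 13: x=-5 → posterior Normal(41/94, 21/94)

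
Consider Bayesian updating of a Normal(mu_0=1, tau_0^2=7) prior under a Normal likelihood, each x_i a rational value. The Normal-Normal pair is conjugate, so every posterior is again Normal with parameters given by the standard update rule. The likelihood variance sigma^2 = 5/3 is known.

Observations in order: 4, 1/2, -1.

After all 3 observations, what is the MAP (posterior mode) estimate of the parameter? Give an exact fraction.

obs 1: x=4 → posterior Normal(89/26, 35/26)
obs 2: x=1/2 → posterior Normal(199/94, 35/47)
obs 3: x=-1 → posterior Normal(157/136, 35/68)

157/136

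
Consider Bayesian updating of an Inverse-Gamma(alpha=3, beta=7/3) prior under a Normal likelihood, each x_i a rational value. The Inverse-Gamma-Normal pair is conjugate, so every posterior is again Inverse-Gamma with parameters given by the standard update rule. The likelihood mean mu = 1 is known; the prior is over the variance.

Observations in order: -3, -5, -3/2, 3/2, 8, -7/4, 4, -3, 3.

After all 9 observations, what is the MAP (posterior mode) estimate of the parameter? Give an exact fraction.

7139/816

obs 1: x=-3 → posterior Inverse-Gamma(7/2, 31/3)
obs 2: x=-5 → posterior Inverse-Gamma(4, 85/3)
obs 3: x=-3/2 → posterior Inverse-Gamma(9/2, 755/24)
obs 4: x=3/2 → posterior Inverse-Gamma(5, 379/12)
obs 5: x=8 → posterior Inverse-Gamma(11/2, 673/12)
obs 6: x=-7/4 → posterior Inverse-Gamma(6, 5747/96)
obs 7: x=4 → posterior Inverse-Gamma(13/2, 6179/96)
obs 8: x=-3 → posterior Inverse-Gamma(7, 6947/96)
obs 9: x=3 → posterior Inverse-Gamma(15/2, 7139/96)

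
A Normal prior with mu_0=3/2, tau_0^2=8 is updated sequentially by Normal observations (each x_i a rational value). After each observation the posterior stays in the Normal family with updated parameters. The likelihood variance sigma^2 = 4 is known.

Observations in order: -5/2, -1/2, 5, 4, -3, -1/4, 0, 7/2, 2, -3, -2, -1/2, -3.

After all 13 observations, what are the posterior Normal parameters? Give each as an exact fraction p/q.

mu_0=1/27, tau_0^2=8/27

obs 1: x=-5/2 → posterior Normal(-7/6, 8/3)
obs 2: x=-1/2 → posterior Normal(-9/10, 8/5)
obs 3: x=5 → posterior Normal(11/14, 8/7)
obs 4: x=4 → posterior Normal(3/2, 8/9)
obs 5: x=-3 → posterior Normal(15/22, 8/11)
obs 6: x=-1/4 → posterior Normal(7/13, 8/13)
obs 7: x=0 → posterior Normal(7/15, 8/15)
obs 8: x=7/2 → posterior Normal(14/17, 8/17)
obs 9: x=2 → posterior Normal(18/19, 8/19)
obs 10: x=-3 → posterior Normal(4/7, 8/21)
obs 11: x=-2 → posterior Normal(8/23, 8/23)
obs 12: x=-1/2 → posterior Normal(7/25, 8/25)
obs 13: x=-3 → posterior Normal(1/27, 8/27)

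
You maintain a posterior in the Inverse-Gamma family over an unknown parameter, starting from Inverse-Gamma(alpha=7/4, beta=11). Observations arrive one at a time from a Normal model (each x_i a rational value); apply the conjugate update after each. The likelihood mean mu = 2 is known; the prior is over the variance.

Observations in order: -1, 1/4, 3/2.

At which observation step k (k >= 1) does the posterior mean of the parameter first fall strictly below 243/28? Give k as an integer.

k = 3

obs 1: x=-1 → posterior Inverse-Gamma(9/4, 31/2)
obs 2: x=1/4 → posterior Inverse-Gamma(11/4, 545/32)
obs 3: x=3/2 → posterior Inverse-Gamma(13/4, 549/32)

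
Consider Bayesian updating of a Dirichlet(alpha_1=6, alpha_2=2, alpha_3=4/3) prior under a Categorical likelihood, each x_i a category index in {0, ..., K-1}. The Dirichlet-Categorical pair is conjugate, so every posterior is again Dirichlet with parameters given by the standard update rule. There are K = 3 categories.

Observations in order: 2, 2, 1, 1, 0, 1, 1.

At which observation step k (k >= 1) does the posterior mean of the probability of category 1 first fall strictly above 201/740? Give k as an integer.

obs 1: x=2 → posterior Dirichlet(6, 2, 7/3)
obs 2: x=2 → posterior Dirichlet(6, 2, 10/3)
obs 3: x=1 → posterior Dirichlet(6, 3, 10/3)
obs 4: x=1 → posterior Dirichlet(6, 4, 10/3)
obs 5: x=0 → posterior Dirichlet(7, 4, 10/3)
obs 6: x=1 → posterior Dirichlet(7, 5, 10/3)
obs 7: x=1 → posterior Dirichlet(7, 6, 10/3)

k = 4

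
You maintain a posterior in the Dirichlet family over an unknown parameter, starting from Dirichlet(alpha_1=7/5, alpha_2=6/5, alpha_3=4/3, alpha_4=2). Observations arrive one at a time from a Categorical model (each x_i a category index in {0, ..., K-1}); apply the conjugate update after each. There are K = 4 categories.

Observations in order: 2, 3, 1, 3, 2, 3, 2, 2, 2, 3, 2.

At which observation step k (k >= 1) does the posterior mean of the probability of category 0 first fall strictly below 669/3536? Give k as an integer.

obs 1: x=2 → posterior Dirichlet(7/5, 6/5, 7/3, 2)
obs 2: x=3 → posterior Dirichlet(7/5, 6/5, 7/3, 3)
obs 3: x=1 → posterior Dirichlet(7/5, 11/5, 7/3, 3)
obs 4: x=3 → posterior Dirichlet(7/5, 11/5, 7/3, 4)
obs 5: x=2 → posterior Dirichlet(7/5, 11/5, 10/3, 4)
obs 6: x=3 → posterior Dirichlet(7/5, 11/5, 10/3, 5)
obs 7: x=2 → posterior Dirichlet(7/5, 11/5, 13/3, 5)
obs 8: x=2 → posterior Dirichlet(7/5, 11/5, 16/3, 5)
obs 9: x=2 → posterior Dirichlet(7/5, 11/5, 19/3, 5)
obs 10: x=3 → posterior Dirichlet(7/5, 11/5, 19/3, 6)
obs 11: x=2 → posterior Dirichlet(7/5, 11/5, 22/3, 6)

k = 2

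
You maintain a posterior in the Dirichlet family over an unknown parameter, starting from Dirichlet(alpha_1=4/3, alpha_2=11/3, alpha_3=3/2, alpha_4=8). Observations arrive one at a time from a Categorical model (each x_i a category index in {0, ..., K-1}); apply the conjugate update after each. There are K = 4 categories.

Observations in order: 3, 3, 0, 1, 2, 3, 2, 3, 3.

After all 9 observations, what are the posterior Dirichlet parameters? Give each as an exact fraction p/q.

obs 1: x=3 → posterior Dirichlet(4/3, 11/3, 3/2, 9)
obs 2: x=3 → posterior Dirichlet(4/3, 11/3, 3/2, 10)
obs 3: x=0 → posterior Dirichlet(7/3, 11/3, 3/2, 10)
obs 4: x=1 → posterior Dirichlet(7/3, 14/3, 3/2, 10)
obs 5: x=2 → posterior Dirichlet(7/3, 14/3, 5/2, 10)
obs 6: x=3 → posterior Dirichlet(7/3, 14/3, 5/2, 11)
obs 7: x=2 → posterior Dirichlet(7/3, 14/3, 7/2, 11)
obs 8: x=3 → posterior Dirichlet(7/3, 14/3, 7/2, 12)
obs 9: x=3 → posterior Dirichlet(7/3, 14/3, 7/2, 13)

alpha_1=7/3, alpha_2=14/3, alpha_3=7/2, alpha_4=13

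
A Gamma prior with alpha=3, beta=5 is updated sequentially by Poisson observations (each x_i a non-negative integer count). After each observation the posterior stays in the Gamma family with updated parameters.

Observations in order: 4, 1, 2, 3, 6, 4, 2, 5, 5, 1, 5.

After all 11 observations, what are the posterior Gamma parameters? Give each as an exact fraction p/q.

alpha=41, beta=16

obs 1: x=4 → posterior Gamma(7, 6)
obs 2: x=1 → posterior Gamma(8, 7)
obs 3: x=2 → posterior Gamma(10, 8)
obs 4: x=3 → posterior Gamma(13, 9)
obs 5: x=6 → posterior Gamma(19, 10)
obs 6: x=4 → posterior Gamma(23, 11)
obs 7: x=2 → posterior Gamma(25, 12)
obs 8: x=5 → posterior Gamma(30, 13)
obs 9: x=5 → posterior Gamma(35, 14)
obs 10: x=1 → posterior Gamma(36, 15)
obs 11: x=5 → posterior Gamma(41, 16)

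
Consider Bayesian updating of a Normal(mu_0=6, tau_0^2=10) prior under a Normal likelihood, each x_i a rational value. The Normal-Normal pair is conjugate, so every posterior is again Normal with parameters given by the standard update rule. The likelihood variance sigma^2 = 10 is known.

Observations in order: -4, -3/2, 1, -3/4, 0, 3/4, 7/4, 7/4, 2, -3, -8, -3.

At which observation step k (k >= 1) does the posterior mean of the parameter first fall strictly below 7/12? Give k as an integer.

obs 1: x=-4 → posterior Normal(1, 5)
obs 2: x=-3/2 → posterior Normal(1/6, 10/3)
obs 3: x=1 → posterior Normal(3/8, 5/2)
obs 4: x=-3/4 → posterior Normal(3/20, 2)
obs 5: x=0 → posterior Normal(1/8, 5/3)
obs 6: x=3/4 → posterior Normal(3/14, 10/7)
obs 7: x=7/4 → posterior Normal(13/32, 5/4)
obs 8: x=7/4 → posterior Normal(5/9, 10/9)
obs 9: x=2 → posterior Normal(7/10, 1)
obs 10: x=-3 → posterior Normal(4/11, 10/11)
obs 11: x=-8 → posterior Normal(-1/3, 5/6)
obs 12: x=-3 → posterior Normal(-7/13, 10/13)

k = 2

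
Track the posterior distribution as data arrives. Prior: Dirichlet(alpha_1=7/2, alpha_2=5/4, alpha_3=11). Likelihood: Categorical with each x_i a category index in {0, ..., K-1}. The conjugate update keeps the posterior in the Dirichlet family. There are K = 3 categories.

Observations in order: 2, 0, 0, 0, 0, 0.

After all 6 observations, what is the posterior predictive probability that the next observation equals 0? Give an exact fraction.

obs 1: x=2 → posterior Dirichlet(7/2, 5/4, 12)
obs 2: x=0 → posterior Dirichlet(9/2, 5/4, 12)
obs 3: x=0 → posterior Dirichlet(11/2, 5/4, 12)
obs 4: x=0 → posterior Dirichlet(13/2, 5/4, 12)
obs 5: x=0 → posterior Dirichlet(15/2, 5/4, 12)
obs 6: x=0 → posterior Dirichlet(17/2, 5/4, 12)

34/87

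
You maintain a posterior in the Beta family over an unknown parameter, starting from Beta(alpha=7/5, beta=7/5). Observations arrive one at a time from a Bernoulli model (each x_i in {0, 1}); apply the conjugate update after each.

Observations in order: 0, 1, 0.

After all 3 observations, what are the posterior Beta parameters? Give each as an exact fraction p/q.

obs 1: x=0 → posterior Beta(7/5, 12/5)
obs 2: x=1 → posterior Beta(12/5, 12/5)
obs 3: x=0 → posterior Beta(12/5, 17/5)

alpha=12/5, beta=17/5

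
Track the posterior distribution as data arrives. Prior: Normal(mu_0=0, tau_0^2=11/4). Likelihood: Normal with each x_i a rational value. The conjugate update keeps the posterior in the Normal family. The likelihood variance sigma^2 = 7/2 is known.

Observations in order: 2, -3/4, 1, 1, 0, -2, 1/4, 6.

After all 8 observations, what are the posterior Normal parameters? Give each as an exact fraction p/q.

mu_0=55/68, tau_0^2=77/204

obs 1: x=2 → posterior Normal(22/25, 77/50)
obs 2: x=-3/4 → posterior Normal(55/144, 77/72)
obs 3: x=1 → posterior Normal(99/188, 77/94)
obs 4: x=1 → posterior Normal(143/232, 77/116)
obs 5: x=0 → posterior Normal(143/276, 77/138)
obs 6: x=-2 → posterior Normal(11/64, 77/160)
obs 7: x=1/4 → posterior Normal(33/182, 11/26)
obs 8: x=6 → posterior Normal(55/68, 77/204)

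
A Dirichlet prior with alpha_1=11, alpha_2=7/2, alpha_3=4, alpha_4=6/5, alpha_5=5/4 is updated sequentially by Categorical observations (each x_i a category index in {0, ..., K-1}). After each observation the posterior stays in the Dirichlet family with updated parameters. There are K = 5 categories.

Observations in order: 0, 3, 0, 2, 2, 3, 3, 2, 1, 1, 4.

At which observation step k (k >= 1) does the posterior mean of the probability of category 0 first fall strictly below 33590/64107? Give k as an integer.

obs 1: x=0 → posterior Dirichlet(12, 7/2, 4, 6/5, 5/4)
obs 2: x=3 → posterior Dirichlet(12, 7/2, 4, 11/5, 5/4)
obs 3: x=0 → posterior Dirichlet(13, 7/2, 4, 11/5, 5/4)
obs 4: x=2 → posterior Dirichlet(13, 7/2, 5, 11/5, 5/4)
obs 5: x=2 → posterior Dirichlet(13, 7/2, 6, 11/5, 5/4)
obs 6: x=3 → posterior Dirichlet(13, 7/2, 6, 16/5, 5/4)
obs 7: x=3 → posterior Dirichlet(13, 7/2, 6, 21/5, 5/4)
obs 8: x=2 → posterior Dirichlet(13, 7/2, 7, 21/5, 5/4)
obs 9: x=1 → posterior Dirichlet(13, 9/2, 7, 21/5, 5/4)
obs 10: x=1 → posterior Dirichlet(13, 11/2, 7, 21/5, 5/4)
obs 11: x=4 → posterior Dirichlet(13, 11/2, 7, 21/5, 9/4)

k = 2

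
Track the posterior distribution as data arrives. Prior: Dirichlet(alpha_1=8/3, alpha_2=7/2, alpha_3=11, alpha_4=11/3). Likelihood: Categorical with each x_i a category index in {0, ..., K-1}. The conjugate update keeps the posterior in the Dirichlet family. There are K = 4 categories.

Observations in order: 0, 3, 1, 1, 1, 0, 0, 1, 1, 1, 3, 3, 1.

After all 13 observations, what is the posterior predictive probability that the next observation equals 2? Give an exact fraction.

obs 1: x=0 → posterior Dirichlet(11/3, 7/2, 11, 11/3)
obs 2: x=3 → posterior Dirichlet(11/3, 7/2, 11, 14/3)
obs 3: x=1 → posterior Dirichlet(11/3, 9/2, 11, 14/3)
obs 4: x=1 → posterior Dirichlet(11/3, 11/2, 11, 14/3)
obs 5: x=1 → posterior Dirichlet(11/3, 13/2, 11, 14/3)
obs 6: x=0 → posterior Dirichlet(14/3, 13/2, 11, 14/3)
obs 7: x=0 → posterior Dirichlet(17/3, 13/2, 11, 14/3)
obs 8: x=1 → posterior Dirichlet(17/3, 15/2, 11, 14/3)
obs 9: x=1 → posterior Dirichlet(17/3, 17/2, 11, 14/3)
obs 10: x=1 → posterior Dirichlet(17/3, 19/2, 11, 14/3)
obs 11: x=3 → posterior Dirichlet(17/3, 19/2, 11, 17/3)
obs 12: x=3 → posterior Dirichlet(17/3, 19/2, 11, 20/3)
obs 13: x=1 → posterior Dirichlet(17/3, 21/2, 11, 20/3)

66/203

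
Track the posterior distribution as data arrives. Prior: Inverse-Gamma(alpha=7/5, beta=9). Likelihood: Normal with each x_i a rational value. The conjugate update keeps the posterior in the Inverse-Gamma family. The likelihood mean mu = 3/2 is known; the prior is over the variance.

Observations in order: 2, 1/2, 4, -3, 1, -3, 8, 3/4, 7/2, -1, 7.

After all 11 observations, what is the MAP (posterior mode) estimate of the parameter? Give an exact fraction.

11965/1264

obs 1: x=2 → posterior Inverse-Gamma(19/10, 73/8)
obs 2: x=1/2 → posterior Inverse-Gamma(12/5, 77/8)
obs 3: x=4 → posterior Inverse-Gamma(29/10, 51/4)
obs 4: x=-3 → posterior Inverse-Gamma(17/5, 183/8)
obs 5: x=1 → posterior Inverse-Gamma(39/10, 23)
obs 6: x=-3 → posterior Inverse-Gamma(22/5, 265/8)
obs 7: x=8 → posterior Inverse-Gamma(49/10, 217/4)
obs 8: x=3/4 → posterior Inverse-Gamma(27/5, 1745/32)
obs 9: x=7/2 → posterior Inverse-Gamma(59/10, 1809/32)
obs 10: x=-1 → posterior Inverse-Gamma(32/5, 1909/32)
obs 11: x=7 → posterior Inverse-Gamma(69/10, 2393/32)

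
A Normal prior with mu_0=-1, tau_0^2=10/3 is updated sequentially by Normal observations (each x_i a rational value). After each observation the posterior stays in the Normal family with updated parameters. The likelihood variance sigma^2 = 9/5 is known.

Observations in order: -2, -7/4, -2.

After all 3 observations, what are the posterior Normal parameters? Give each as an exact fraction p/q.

obs 1: x=-2 → posterior Normal(-127/77, 90/77)
obs 2: x=-7/4 → posterior Normal(-429/254, 90/127)
obs 3: x=-2 → posterior Normal(-629/354, 30/59)

mu_0=-629/354, tau_0^2=30/59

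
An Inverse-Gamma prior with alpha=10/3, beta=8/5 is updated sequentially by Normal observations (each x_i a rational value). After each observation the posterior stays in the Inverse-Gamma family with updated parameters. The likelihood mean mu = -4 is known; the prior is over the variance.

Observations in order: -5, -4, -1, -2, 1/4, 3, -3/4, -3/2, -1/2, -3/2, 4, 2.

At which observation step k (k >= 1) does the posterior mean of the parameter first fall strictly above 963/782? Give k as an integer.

obs 1: x=-5 → posterior Inverse-Gamma(23/6, 21/10)
obs 2: x=-4 → posterior Inverse-Gamma(13/3, 21/10)
obs 3: x=-1 → posterior Inverse-Gamma(29/6, 33/5)
obs 4: x=-2 → posterior Inverse-Gamma(16/3, 43/5)
obs 5: x=1/4 → posterior Inverse-Gamma(35/6, 2821/160)
obs 6: x=3 → posterior Inverse-Gamma(19/3, 6741/160)
obs 7: x=-3/4 → posterior Inverse-Gamma(41/6, 3793/80)
obs 8: x=-3/2 → posterior Inverse-Gamma(22/3, 4043/80)
obs 9: x=-1/2 → posterior Inverse-Gamma(47/6, 4533/80)
obs 10: x=-3/2 → posterior Inverse-Gamma(25/3, 4783/80)
obs 11: x=4 → posterior Inverse-Gamma(53/6, 7343/80)
obs 12: x=2 → posterior Inverse-Gamma(28/3, 8783/80)

k = 3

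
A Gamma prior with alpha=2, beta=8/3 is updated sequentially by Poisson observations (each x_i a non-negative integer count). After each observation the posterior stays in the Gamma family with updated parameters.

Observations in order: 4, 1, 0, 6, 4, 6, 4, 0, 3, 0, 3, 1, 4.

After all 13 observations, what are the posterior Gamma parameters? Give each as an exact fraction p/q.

obs 1: x=4 → posterior Gamma(6, 11/3)
obs 2: x=1 → posterior Gamma(7, 14/3)
obs 3: x=0 → posterior Gamma(7, 17/3)
obs 4: x=6 → posterior Gamma(13, 20/3)
obs 5: x=4 → posterior Gamma(17, 23/3)
obs 6: x=6 → posterior Gamma(23, 26/3)
obs 7: x=4 → posterior Gamma(27, 29/3)
obs 8: x=0 → posterior Gamma(27, 32/3)
obs 9: x=3 → posterior Gamma(30, 35/3)
obs 10: x=0 → posterior Gamma(30, 38/3)
obs 11: x=3 → posterior Gamma(33, 41/3)
obs 12: x=1 → posterior Gamma(34, 44/3)
obs 13: x=4 → posterior Gamma(38, 47/3)

alpha=38, beta=47/3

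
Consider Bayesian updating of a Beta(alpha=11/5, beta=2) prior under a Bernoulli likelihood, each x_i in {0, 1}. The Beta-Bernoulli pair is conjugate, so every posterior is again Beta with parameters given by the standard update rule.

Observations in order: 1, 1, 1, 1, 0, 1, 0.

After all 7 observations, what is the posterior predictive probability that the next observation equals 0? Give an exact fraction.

5/14

obs 1: x=1 → posterior Beta(16/5, 2)
obs 2: x=1 → posterior Beta(21/5, 2)
obs 3: x=1 → posterior Beta(26/5, 2)
obs 4: x=1 → posterior Beta(31/5, 2)
obs 5: x=0 → posterior Beta(31/5, 3)
obs 6: x=1 → posterior Beta(36/5, 3)
obs 7: x=0 → posterior Beta(36/5, 4)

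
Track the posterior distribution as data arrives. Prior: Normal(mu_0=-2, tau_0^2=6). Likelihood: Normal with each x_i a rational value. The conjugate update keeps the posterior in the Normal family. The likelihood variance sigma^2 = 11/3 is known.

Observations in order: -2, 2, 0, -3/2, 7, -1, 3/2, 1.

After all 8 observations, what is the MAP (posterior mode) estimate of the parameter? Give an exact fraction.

104/155

obs 1: x=-2 → posterior Normal(-2, 66/29)
obs 2: x=2 → posterior Normal(-22/47, 66/47)
obs 3: x=0 → posterior Normal(-22/65, 66/65)
obs 4: x=-3/2 → posterior Normal(-49/83, 66/83)
obs 5: x=7 → posterior Normal(77/101, 66/101)
obs 6: x=-1 → posterior Normal(59/119, 66/119)
obs 7: x=3/2 → posterior Normal(86/137, 66/137)
obs 8: x=1 → posterior Normal(104/155, 66/155)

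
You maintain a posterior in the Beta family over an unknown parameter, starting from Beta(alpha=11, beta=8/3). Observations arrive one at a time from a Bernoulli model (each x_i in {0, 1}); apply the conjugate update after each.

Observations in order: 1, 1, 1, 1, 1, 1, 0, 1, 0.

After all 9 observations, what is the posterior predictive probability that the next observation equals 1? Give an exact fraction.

obs 1: x=1 → posterior Beta(12, 8/3)
obs 2: x=1 → posterior Beta(13, 8/3)
obs 3: x=1 → posterior Beta(14, 8/3)
obs 4: x=1 → posterior Beta(15, 8/3)
obs 5: x=1 → posterior Beta(16, 8/3)
obs 6: x=1 → posterior Beta(17, 8/3)
obs 7: x=0 → posterior Beta(17, 11/3)
obs 8: x=1 → posterior Beta(18, 11/3)
obs 9: x=0 → posterior Beta(18, 14/3)

27/34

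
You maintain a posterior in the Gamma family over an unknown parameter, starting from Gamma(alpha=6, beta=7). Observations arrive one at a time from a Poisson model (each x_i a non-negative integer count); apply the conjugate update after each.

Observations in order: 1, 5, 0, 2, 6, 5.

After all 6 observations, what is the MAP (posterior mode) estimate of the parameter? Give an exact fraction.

24/13

obs 1: x=1 → posterior Gamma(7, 8)
obs 2: x=5 → posterior Gamma(12, 9)
obs 3: x=0 → posterior Gamma(12, 10)
obs 4: x=2 → posterior Gamma(14, 11)
obs 5: x=6 → posterior Gamma(20, 12)
obs 6: x=5 → posterior Gamma(25, 13)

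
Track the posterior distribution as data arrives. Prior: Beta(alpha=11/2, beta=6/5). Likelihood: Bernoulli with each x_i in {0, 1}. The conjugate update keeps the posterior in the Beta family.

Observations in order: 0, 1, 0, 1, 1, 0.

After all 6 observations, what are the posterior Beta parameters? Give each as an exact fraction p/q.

obs 1: x=0 → posterior Beta(11/2, 11/5)
obs 2: x=1 → posterior Beta(13/2, 11/5)
obs 3: x=0 → posterior Beta(13/2, 16/5)
obs 4: x=1 → posterior Beta(15/2, 16/5)
obs 5: x=1 → posterior Beta(17/2, 16/5)
obs 6: x=0 → posterior Beta(17/2, 21/5)

alpha=17/2, beta=21/5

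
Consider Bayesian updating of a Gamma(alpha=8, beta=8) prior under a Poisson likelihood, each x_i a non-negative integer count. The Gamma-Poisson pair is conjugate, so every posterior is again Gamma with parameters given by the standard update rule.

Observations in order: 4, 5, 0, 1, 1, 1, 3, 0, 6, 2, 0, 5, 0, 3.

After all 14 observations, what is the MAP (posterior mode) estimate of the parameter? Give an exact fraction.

obs 1: x=4 → posterior Gamma(12, 9)
obs 2: x=5 → posterior Gamma(17, 10)
obs 3: x=0 → posterior Gamma(17, 11)
obs 4: x=1 → posterior Gamma(18, 12)
obs 5: x=1 → posterior Gamma(19, 13)
obs 6: x=1 → posterior Gamma(20, 14)
obs 7: x=3 → posterior Gamma(23, 15)
obs 8: x=0 → posterior Gamma(23, 16)
obs 9: x=6 → posterior Gamma(29, 17)
obs 10: x=2 → posterior Gamma(31, 18)
obs 11: x=0 → posterior Gamma(31, 19)
obs 12: x=5 → posterior Gamma(36, 20)
obs 13: x=0 → posterior Gamma(36, 21)
obs 14: x=3 → posterior Gamma(39, 22)

19/11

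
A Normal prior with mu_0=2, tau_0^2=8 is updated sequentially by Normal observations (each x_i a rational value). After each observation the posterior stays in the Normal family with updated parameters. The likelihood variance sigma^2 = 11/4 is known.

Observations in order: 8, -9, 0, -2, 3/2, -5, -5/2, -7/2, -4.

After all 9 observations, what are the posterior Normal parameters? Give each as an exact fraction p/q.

mu_0=-22/13, tau_0^2=88/299

obs 1: x=8 → posterior Normal(278/43, 88/43)
obs 2: x=-9 → posterior Normal(-2/15, 88/75)
obs 3: x=0 → posterior Normal(-10/107, 88/107)
obs 4: x=-2 → posterior Normal(-74/139, 88/139)
obs 5: x=3/2 → posterior Normal(-26/171, 88/171)
obs 6: x=-5 → posterior Normal(-186/203, 88/203)
obs 7: x=-5/2 → posterior Normal(-266/235, 88/235)
obs 8: x=-7/2 → posterior Normal(-126/89, 88/267)
obs 9: x=-4 → posterior Normal(-22/13, 88/299)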